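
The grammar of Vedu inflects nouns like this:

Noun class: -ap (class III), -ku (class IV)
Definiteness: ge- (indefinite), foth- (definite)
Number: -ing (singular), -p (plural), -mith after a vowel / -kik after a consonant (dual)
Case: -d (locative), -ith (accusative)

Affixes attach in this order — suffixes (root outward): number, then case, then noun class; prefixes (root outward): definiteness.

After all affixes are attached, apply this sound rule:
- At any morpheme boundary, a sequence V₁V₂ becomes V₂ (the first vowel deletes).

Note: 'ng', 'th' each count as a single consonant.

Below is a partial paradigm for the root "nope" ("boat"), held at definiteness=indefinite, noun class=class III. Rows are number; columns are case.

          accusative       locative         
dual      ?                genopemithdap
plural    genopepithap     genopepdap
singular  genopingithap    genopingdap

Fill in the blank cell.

genopemithithap

Attach number dual -mith (after vowel 'e') → nopemith.
Attach case accusative -ith → nopemithith.
Attach definiteness indefinite ge- → genopemithith.
Attach noun class class III -ap → genopemithithap.
Vowel deletion: no change.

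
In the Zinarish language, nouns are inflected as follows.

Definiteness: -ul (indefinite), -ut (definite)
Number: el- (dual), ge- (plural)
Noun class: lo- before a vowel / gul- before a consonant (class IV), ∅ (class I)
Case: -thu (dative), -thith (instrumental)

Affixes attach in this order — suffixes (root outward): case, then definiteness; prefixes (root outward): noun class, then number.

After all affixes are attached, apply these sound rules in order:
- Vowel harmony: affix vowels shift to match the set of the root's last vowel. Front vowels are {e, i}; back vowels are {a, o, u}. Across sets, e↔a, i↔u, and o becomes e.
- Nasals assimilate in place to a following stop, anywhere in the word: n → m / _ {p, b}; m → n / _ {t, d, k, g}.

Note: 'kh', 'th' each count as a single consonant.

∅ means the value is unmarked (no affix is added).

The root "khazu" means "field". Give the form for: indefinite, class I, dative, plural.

gakhazuthuul

noun class = class I: zero marking, form stays khazu.
Attach case dative -thu → khazuthu.
Attach number plural ge- → gekhazuthu.
Attach definiteness indefinite -ul → gekhazuthuul.
Apply vowel harmony: gekhazuthuul → gakhazuthuul.
Nasal assimilation: no change.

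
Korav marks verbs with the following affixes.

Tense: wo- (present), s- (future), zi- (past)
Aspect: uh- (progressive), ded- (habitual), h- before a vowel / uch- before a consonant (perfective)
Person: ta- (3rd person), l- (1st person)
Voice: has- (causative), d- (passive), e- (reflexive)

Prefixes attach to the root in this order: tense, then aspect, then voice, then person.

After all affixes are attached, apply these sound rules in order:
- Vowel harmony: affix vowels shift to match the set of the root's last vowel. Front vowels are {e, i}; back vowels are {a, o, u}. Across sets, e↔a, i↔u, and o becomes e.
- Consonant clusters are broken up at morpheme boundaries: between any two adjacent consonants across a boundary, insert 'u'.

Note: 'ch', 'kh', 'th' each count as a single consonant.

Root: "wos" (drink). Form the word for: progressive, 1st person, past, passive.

luduhuzuwos

Attach tense past zi- → ziwos.
Attach aspect progressive uh- → uhziwos.
Attach voice passive d- → duhziwos.
Attach person 1st person l- → lduhziwos.
Apply vowel harmony: lduhziwos → lduhzuwos.
Apply epenthesis: lduhzuwos → luduhuzuwos.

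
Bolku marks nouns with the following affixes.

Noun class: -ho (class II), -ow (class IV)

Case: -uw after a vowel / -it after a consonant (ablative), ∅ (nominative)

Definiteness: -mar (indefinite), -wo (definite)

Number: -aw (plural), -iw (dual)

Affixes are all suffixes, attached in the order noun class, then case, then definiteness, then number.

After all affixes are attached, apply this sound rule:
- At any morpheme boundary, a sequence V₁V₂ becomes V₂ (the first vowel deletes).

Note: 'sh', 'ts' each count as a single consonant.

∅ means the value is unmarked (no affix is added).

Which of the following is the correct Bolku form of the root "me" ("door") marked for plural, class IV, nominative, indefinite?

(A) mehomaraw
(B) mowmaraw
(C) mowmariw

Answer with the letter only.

Attach noun class class IV -ow → meow.
case = nominative: zero marking, form stays meow.
Attach definiteness indefinite -mar → meowmar.
Attach number plural -aw → meowmaraw.
Apply vowel deletion: meowmaraw → mowmaraw.
So the correct form is mowmaraw, option (B).
(A) mehomaraw is wrong: it uses class II instead of class IV for noun class.
(C) mowmariw is wrong: it uses dual instead of plural for number.

B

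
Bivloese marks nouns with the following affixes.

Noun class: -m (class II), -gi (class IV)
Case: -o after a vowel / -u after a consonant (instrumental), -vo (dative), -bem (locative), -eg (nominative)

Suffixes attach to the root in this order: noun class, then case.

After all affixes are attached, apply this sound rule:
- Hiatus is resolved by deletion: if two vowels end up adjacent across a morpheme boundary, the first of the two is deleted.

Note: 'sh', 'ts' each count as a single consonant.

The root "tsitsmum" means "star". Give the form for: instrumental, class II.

tsitsmummu

Attach noun class class II -m → tsitsmumm.
Attach case instrumental -u (after consonant 'm') → tsitsmummu.
Vowel deletion: no change.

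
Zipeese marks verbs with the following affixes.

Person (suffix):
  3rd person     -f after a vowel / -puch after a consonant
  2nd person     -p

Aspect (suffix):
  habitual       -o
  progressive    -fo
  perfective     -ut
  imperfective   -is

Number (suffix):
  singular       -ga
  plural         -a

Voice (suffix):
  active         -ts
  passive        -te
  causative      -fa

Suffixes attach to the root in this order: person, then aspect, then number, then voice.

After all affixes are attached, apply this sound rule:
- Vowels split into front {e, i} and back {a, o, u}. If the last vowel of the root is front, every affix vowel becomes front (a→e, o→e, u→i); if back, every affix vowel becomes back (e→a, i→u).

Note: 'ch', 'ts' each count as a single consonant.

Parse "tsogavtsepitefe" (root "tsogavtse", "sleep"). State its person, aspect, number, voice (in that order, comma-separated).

2nd person, perfective, plural, causative

Segment: tsogavtse-p-ut-a-fa.
person: -p → 2nd person.
aspect: -ut → perfective.
number: -a → plural.
voice: -fa → causative.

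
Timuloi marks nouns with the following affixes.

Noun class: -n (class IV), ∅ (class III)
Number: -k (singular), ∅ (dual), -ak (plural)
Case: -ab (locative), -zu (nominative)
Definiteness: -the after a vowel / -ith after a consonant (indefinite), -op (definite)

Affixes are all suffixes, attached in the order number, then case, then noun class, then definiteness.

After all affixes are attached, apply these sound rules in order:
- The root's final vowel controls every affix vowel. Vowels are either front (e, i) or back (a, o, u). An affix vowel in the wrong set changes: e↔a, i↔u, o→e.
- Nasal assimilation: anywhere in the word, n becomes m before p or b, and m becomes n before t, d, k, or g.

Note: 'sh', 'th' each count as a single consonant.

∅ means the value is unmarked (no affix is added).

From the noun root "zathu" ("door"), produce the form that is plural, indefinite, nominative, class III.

Attach number plural -ak → zathuak.
Attach case nominative -zu → zathuakzu.
noun class = class III: zero marking, form stays zathuakzu.
Attach definiteness indefinite -the (after vowel 'u') → zathuakzuthe.
Apply vowel harmony: zathuakzuthe → zathuakzutha.
Nasal assimilation: no change.

zathuakzutha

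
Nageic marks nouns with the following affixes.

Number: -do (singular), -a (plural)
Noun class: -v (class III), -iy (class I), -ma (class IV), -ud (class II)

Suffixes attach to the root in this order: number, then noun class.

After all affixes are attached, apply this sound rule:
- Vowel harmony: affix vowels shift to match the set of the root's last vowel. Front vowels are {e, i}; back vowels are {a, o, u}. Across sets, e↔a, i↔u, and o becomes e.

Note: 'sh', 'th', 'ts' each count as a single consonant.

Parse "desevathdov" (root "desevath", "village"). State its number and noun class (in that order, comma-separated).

Segment: desevath-do-v.
number: -do → singular.
noun class: -v → class III.

singular, class III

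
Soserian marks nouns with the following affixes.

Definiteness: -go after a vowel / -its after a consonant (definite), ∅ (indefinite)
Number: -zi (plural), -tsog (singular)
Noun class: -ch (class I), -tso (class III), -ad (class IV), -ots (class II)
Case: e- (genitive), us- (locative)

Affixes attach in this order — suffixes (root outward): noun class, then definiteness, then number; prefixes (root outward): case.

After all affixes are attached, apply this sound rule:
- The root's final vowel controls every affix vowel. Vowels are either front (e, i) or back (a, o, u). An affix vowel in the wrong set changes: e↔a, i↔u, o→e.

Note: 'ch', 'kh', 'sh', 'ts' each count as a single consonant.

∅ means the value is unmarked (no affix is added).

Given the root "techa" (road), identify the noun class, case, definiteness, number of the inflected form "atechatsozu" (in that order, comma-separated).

Segment: e-techa-tso-zi.
noun class: -tso → class III.
case: e- → genitive.
definiteness: ∅ → indefinite.
number: -zi → plural.

class III, genitive, indefinite, plural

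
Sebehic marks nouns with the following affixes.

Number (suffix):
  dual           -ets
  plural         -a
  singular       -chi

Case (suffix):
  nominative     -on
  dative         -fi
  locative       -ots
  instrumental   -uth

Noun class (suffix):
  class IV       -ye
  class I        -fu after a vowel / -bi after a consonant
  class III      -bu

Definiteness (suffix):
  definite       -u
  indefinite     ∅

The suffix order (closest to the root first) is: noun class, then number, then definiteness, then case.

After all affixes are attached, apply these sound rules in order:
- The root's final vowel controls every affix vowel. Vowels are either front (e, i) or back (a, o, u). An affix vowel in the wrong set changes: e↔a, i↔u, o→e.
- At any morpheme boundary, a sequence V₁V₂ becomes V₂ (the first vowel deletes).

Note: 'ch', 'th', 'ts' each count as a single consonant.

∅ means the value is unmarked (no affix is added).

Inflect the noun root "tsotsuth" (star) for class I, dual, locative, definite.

tsotsuthbatsots

Attach noun class class I -bi (after consonant 'th') → tsotsuthbi.
Attach number dual -ets → tsotsuthbiets.
Attach definiteness definite -u → tsotsuthbietsu.
Attach case locative -ots → tsotsuthbietsuots.
Apply vowel harmony: tsotsuthbietsuots → tsotsuthbuatsuots.
Apply vowel deletion: tsotsuthbuatsuots → tsotsuthbatsots.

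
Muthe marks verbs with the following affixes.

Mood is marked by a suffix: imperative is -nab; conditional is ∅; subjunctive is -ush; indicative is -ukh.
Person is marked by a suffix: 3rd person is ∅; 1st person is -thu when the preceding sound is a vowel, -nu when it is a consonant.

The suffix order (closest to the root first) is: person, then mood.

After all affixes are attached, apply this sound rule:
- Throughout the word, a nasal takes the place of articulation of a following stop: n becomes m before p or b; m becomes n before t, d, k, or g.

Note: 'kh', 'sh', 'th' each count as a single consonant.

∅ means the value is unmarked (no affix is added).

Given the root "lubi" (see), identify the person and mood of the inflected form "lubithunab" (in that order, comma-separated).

1st person, imperative

Segment: lubi-thu-nab.
person: -thu/nu → 1st person.
mood: -nab → imperative.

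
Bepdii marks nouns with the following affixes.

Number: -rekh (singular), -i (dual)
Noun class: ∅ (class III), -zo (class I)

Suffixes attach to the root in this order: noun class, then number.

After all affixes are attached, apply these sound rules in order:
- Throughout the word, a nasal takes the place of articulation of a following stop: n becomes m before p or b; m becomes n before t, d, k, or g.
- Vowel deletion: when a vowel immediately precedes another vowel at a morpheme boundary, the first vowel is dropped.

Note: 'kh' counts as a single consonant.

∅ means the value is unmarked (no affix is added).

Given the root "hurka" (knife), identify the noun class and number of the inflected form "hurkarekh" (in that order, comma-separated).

class III, singular

Segment: hurka-rekh.
noun class: ∅ → class III.
number: -rekh → singular.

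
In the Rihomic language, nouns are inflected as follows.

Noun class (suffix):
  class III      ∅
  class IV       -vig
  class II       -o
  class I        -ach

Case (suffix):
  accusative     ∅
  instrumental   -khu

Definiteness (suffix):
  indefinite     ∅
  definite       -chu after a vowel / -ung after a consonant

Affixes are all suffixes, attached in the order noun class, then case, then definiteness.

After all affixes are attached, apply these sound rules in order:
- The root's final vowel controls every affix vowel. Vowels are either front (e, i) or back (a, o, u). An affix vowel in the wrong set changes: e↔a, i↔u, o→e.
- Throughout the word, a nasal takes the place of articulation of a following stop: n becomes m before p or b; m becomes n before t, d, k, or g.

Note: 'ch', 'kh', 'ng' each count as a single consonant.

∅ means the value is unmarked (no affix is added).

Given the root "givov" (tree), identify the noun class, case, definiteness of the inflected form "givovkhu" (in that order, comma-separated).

Segment: givov-khu.
noun class: ∅ → class III.
case: -khu → instrumental.
definiteness: ∅ → indefinite.

class III, instrumental, indefinite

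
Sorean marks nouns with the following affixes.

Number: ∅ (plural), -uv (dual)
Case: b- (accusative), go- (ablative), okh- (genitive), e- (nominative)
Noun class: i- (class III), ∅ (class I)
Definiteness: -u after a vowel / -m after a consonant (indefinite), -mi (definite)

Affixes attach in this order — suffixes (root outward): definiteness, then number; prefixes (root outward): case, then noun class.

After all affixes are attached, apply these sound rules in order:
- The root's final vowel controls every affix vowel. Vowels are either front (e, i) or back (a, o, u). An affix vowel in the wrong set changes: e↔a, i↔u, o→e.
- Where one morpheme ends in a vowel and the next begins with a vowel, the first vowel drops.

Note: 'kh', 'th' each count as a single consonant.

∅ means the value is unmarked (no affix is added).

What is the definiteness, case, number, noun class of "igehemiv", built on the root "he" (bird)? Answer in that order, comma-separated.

definite, ablative, dual, class III

Segment: i-go-he-mi-uv.
definiteness: -mi → definite.
case: go- → ablative.
number: -uv → dual.
noun class: i- → class III.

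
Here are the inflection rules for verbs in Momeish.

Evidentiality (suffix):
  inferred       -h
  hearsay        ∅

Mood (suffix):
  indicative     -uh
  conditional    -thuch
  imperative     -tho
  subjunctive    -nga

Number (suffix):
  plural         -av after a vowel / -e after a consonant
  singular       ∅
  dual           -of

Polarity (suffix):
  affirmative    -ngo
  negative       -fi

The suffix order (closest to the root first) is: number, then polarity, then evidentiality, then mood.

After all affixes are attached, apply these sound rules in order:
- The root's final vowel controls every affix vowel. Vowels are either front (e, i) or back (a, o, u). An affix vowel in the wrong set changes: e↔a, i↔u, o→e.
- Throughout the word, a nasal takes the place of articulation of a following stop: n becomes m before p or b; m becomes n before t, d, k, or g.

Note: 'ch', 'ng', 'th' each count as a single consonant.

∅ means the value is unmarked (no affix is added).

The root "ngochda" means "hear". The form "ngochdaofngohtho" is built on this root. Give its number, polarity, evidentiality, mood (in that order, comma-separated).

Segment: ngochda-of-ngo-h-tho.
number: -of → dual.
polarity: -ngo → affirmative.
evidentiality: -h → inferred.
mood: -tho → imperative.

dual, affirmative, inferred, imperative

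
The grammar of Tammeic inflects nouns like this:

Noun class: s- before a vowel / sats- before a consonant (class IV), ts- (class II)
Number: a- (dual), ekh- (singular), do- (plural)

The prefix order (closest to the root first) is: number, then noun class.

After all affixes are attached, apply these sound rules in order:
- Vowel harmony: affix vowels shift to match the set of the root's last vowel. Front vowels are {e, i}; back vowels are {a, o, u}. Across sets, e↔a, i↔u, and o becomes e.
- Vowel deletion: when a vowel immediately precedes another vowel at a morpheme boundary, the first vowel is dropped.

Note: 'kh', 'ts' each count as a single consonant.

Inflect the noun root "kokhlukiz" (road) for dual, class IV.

Attach number dual a- → akokhlukiz.
Attach noun class class IV s- (before vowel 'a') → sakokhlukiz.
Apply vowel harmony: sakokhlukiz → sekokhlukiz.
Vowel deletion: no change.

sekokhlukiz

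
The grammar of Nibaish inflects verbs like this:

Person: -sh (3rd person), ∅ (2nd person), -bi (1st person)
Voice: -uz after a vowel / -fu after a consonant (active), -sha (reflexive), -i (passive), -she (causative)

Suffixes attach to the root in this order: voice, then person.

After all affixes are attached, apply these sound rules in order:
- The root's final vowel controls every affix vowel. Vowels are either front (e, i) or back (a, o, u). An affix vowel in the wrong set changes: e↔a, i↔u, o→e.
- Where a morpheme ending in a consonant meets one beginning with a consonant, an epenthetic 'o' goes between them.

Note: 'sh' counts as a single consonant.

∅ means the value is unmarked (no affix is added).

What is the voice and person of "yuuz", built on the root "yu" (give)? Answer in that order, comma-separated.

active, 2nd person

Segment: yu-uz.
voice: -uz/fu → active.
person: ∅ → 2nd person.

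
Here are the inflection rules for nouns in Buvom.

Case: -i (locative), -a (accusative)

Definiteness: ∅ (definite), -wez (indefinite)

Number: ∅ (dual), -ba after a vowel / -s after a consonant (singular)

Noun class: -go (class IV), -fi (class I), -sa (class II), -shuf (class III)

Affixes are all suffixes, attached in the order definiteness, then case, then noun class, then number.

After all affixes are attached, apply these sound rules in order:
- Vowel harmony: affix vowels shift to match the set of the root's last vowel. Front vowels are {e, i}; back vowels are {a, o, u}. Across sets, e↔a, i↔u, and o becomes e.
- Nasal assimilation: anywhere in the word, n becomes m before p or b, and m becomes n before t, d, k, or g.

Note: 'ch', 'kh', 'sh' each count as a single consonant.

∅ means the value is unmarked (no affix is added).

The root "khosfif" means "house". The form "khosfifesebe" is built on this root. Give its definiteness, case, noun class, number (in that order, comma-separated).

definite, accusative, class II, singular

Segment: khosfif-a-sa-ba.
definiteness: ∅ → definite.
case: -a → accusative.
noun class: -sa → class II.
number: -ba/s → singular.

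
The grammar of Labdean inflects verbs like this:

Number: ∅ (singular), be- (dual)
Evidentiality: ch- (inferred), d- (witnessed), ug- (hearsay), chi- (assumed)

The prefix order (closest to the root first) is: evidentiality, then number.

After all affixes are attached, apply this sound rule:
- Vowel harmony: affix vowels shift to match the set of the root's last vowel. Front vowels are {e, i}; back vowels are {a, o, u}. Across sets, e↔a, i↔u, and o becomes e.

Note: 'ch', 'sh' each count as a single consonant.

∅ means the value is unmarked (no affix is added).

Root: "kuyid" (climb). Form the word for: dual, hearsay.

Attach evidentiality hearsay ug- → ugkuyid.
Attach number dual be- → beugkuyid.
Apply vowel harmony: beugkuyid → beigkuyid.

beigkuyid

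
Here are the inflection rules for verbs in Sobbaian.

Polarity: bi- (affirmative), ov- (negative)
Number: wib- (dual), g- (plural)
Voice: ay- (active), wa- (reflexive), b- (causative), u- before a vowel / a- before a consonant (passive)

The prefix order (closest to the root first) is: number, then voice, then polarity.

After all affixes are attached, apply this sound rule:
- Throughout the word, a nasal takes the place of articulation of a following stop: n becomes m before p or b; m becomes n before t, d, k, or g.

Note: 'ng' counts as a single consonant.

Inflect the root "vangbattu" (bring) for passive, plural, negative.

Attach number plural g- → gvangbattu.
Attach voice passive a- (before consonant 'g') → agvangbattu.
Attach polarity negative ov- → ovagvangbattu.
Nasal assimilation: no change.

ovagvangbattu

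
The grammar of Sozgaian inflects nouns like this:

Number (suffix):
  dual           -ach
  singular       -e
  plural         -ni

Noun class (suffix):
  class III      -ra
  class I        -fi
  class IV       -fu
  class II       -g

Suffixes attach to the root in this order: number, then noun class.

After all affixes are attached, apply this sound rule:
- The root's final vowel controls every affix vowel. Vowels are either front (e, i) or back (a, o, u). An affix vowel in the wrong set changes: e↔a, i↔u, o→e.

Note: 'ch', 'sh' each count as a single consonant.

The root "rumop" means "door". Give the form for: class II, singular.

rumopag

Attach number singular -e → rumope.
Attach noun class class II -g → rumopeg.
Apply vowel harmony: rumopeg → rumopag.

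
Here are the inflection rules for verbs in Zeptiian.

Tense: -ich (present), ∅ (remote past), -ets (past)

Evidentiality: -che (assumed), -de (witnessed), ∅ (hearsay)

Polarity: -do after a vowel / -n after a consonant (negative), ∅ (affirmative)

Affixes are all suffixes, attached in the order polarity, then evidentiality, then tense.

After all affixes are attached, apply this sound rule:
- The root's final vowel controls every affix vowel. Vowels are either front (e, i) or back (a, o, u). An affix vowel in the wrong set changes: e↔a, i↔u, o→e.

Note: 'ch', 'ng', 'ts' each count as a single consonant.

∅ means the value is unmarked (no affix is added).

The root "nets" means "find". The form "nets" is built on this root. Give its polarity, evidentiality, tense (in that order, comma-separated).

affirmative, hearsay, remote past

Segment: nets.
polarity: ∅ → affirmative.
evidentiality: ∅ → hearsay.
tense: ∅ → remote past.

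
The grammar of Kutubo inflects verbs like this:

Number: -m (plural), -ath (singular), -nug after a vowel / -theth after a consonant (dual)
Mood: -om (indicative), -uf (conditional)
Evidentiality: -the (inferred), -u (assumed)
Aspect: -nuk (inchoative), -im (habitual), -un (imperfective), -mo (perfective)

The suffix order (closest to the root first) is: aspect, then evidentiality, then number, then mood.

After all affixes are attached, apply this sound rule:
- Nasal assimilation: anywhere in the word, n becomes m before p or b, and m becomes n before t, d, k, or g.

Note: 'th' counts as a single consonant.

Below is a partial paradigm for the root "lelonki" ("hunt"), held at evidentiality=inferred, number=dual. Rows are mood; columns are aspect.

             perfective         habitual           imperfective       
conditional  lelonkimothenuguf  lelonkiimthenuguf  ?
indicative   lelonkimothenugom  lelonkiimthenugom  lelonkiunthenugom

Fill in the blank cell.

Attach aspect imperfective -un → lelonkiun.
Attach evidentiality inferred -the → lelonkiunthe.
Attach number dual -nug (after vowel 'e') → lelonkiunthenug.
Attach mood conditional -uf → lelonkiunthenuguf.
Nasal assimilation: no change.

lelonkiunthenuguf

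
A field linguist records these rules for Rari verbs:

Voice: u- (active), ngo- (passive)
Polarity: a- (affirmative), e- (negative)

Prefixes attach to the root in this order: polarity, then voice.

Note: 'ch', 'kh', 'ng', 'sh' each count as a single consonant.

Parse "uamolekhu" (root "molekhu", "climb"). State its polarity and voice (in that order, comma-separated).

Segment: u-a-molekhu.
polarity: a- → affirmative.
voice: u- → active.

affirmative, active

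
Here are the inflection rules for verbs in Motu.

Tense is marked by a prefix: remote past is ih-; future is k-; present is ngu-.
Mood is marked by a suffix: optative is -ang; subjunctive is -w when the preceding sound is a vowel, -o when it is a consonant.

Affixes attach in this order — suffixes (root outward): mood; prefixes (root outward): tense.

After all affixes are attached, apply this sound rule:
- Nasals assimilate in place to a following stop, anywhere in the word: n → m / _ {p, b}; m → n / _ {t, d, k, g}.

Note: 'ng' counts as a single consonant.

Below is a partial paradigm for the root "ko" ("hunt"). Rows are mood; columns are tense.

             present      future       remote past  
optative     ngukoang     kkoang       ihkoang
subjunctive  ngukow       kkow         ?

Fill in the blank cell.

Attach mood subjunctive -w (after vowel 'o') → kow.
Attach tense remote past ih- → ihkow.
Nasal assimilation: no change.

ihkow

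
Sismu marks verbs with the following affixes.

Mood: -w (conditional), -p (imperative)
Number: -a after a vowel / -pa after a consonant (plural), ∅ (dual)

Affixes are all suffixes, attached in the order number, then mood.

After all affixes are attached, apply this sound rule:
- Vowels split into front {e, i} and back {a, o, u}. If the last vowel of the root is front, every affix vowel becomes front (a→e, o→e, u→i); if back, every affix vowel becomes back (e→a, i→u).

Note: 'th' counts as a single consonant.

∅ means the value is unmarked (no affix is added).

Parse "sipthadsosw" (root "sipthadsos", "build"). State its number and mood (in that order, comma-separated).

Segment: sipthadsos-w.
number: ∅ → dual.
mood: -w → conditional.

dual, conditional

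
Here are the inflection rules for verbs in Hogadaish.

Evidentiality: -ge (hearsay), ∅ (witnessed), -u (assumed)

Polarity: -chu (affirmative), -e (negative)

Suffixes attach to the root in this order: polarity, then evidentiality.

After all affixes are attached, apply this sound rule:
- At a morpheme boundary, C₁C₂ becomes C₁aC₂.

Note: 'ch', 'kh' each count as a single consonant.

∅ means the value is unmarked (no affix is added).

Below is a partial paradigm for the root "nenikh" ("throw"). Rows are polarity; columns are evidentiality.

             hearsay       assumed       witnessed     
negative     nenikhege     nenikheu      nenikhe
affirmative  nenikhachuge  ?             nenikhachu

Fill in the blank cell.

Attach polarity affirmative -chu → nenikhchu.
Attach evidentiality assumed -u → nenikhchuu.
Apply epenthesis: nenikhchuu → nenikhachuu.

nenikhachuu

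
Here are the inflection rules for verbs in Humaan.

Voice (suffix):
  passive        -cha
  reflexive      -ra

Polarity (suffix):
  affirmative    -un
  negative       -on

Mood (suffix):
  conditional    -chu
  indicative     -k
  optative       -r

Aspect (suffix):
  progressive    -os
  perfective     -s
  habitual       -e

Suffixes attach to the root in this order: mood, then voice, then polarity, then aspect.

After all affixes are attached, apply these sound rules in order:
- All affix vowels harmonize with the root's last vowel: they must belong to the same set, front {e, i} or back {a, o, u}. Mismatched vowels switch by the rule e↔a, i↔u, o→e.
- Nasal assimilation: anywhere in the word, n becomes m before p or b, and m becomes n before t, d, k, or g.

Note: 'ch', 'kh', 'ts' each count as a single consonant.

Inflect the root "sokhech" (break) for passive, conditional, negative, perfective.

Attach mood conditional -chu → sokhechchu.
Attach voice passive -cha → sokhechchucha.
Attach polarity negative -on → sokhechchuchaon.
Attach aspect perfective -s → sokhechchuchaons.
Apply vowel harmony: sokhechchuchaons → sokhechchicheens.
Nasal assimilation: no change.

sokhechchicheens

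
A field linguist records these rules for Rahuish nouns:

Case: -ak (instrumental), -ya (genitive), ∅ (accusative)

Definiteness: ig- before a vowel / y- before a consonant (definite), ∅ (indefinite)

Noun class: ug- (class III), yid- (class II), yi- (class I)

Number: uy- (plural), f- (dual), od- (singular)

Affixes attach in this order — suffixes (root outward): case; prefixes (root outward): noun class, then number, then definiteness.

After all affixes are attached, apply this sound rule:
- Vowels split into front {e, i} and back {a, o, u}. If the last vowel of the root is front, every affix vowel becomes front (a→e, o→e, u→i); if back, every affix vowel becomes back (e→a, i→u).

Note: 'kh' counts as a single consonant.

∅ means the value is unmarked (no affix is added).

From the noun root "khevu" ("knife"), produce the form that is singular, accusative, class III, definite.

case = accusative: zero marking, form stays khevu.
Attach noun class class III ug- → ugkhevu.
Attach number singular od- → odugkhevu.
Attach definiteness definite ig- (before vowel 'o') → igodugkhevu.
Apply vowel harmony: igodugkhevu → ugodugkhevu.

ugodugkhevu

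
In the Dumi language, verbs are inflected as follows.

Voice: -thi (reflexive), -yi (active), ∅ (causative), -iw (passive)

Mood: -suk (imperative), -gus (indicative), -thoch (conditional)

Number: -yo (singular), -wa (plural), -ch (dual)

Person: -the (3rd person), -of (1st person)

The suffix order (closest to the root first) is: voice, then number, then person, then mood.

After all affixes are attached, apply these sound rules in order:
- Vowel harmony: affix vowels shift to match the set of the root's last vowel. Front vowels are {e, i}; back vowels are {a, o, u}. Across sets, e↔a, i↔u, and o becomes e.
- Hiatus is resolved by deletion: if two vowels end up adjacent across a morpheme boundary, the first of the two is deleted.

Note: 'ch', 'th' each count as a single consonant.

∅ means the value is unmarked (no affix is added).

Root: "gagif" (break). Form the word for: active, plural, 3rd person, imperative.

gagifyiwethesik

Attach voice active -yi → gagifyi.
Attach number plural -wa → gagifyiwa.
Attach person 3rd person -the → gagifyiwathe.
Attach mood imperative -suk → gagifyiwathesuk.
Apply vowel harmony: gagifyiwathesuk → gagifyiwethesik.
Vowel deletion: no change.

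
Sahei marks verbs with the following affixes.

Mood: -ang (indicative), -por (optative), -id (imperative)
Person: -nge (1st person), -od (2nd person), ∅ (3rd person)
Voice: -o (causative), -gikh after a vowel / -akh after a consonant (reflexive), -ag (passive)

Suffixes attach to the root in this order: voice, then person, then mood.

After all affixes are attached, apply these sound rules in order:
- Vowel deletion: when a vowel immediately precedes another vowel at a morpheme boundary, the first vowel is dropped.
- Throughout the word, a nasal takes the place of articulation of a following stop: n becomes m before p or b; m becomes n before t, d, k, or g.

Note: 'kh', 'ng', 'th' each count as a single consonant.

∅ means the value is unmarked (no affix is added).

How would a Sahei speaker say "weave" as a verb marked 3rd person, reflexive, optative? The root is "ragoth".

ragothakhpor

Attach voice reflexive -akh (after consonant 'th') → ragothakh.
person = 3rd person: zero marking, form stays ragothakh.
Attach mood optative -por → ragothakhpor.
Vowel deletion: no change.
Nasal assimilation: no change.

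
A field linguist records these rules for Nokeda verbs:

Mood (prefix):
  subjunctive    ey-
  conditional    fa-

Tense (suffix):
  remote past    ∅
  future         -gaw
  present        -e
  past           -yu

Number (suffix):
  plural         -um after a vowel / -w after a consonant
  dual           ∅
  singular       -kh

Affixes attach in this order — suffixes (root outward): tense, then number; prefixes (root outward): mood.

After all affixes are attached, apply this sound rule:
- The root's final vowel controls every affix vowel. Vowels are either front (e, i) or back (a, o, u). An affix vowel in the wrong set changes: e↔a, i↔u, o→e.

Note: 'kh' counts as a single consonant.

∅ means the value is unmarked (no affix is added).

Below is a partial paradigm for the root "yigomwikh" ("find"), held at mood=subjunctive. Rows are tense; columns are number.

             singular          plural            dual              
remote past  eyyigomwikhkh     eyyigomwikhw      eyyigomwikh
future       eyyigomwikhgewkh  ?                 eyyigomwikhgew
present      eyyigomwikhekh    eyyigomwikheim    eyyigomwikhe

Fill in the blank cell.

eyyigomwikhgeww

Attach tense future -gaw → yigomwikhgaw.
Attach mood subjunctive ey- → eyyigomwikhgaw.
Attach number plural -w (after consonant 'w') → eyyigomwikhgaww.
Apply vowel harmony: eyyigomwikhgaww → eyyigomwikhgeww.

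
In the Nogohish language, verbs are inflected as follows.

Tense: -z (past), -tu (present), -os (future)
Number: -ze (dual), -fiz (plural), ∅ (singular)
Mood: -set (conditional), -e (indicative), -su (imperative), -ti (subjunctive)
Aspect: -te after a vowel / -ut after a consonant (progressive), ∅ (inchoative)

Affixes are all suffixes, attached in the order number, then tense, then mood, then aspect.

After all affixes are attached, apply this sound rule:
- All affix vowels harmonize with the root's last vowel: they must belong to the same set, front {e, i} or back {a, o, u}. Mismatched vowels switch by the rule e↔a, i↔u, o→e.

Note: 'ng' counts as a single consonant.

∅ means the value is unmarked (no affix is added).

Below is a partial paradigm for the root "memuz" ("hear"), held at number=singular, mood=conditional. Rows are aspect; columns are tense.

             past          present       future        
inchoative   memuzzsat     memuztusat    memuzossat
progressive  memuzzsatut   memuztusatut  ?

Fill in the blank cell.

memuzossatut

number = singular: zero marking, form stays memuz.
Attach tense future -os → memuzos.
Attach mood conditional -set → memuzosset.
Attach aspect progressive -ut (after consonant 't') → memuzossetut.
Apply vowel harmony: memuzossetut → memuzossatut.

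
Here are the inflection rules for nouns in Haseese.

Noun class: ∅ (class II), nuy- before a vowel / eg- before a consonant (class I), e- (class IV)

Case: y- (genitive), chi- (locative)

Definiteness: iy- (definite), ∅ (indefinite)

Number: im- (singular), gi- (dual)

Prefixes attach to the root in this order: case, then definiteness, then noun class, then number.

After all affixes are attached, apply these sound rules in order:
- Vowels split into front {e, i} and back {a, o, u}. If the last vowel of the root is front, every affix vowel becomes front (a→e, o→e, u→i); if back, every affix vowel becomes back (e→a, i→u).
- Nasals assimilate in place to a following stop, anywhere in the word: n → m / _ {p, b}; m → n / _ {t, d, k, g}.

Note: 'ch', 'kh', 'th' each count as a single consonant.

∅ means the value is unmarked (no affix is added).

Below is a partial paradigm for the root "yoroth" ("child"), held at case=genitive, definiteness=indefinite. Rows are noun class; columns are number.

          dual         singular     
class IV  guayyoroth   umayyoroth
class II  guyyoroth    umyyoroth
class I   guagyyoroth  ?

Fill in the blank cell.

Attach case genitive y- → yyoroth.
definiteness = indefinite: zero marking, form stays yyoroth.
Attach noun class class I eg- (before consonant 'y') → egyyoroth.
Attach number singular im- → imegyyoroth.
Apply vowel harmony: imegyyoroth → umagyyoroth.
Nasal assimilation: no change.

umagyyoroth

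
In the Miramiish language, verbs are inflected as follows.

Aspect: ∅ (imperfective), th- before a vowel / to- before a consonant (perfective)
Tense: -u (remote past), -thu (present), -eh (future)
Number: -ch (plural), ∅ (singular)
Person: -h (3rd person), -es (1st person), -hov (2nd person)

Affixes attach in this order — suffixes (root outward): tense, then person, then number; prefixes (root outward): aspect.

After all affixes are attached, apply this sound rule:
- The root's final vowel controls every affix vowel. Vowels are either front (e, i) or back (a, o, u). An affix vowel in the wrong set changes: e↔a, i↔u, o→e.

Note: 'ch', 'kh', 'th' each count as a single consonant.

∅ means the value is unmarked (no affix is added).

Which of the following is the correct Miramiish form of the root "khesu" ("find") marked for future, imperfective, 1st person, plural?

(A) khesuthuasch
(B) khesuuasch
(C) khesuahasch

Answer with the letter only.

C

Attach tense future -eh → khesueh.
Attach person 1st person -es → khesuehes.
aspect = imperfective: zero marking, form stays khesuehes.
Attach number plural -ch → khesuehesch.
Apply vowel harmony: khesuehesch → khesuahasch.
So the correct form is khesuahasch, option (C).
(A) khesuthuasch is wrong: it uses present instead of future for tense.
(B) khesuuasch is wrong: it uses remote past instead of future for tense.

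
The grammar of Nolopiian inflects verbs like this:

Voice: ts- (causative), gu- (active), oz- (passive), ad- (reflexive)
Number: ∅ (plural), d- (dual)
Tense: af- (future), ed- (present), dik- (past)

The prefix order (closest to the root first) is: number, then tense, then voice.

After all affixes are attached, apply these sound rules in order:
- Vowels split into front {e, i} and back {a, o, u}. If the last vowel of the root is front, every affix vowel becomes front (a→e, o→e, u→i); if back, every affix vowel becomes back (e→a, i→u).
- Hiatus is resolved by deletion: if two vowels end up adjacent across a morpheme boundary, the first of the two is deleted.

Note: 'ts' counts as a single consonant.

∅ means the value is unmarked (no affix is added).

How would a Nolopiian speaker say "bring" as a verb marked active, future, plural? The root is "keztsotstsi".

gefkeztsotstsi

number = plural: zero marking, form stays keztsotstsi.
Attach tense future af- → afkeztsotstsi.
Attach voice active gu- → guafkeztsotstsi.
Apply vowel harmony: guafkeztsotstsi → giefkeztsotstsi.
Apply vowel deletion: giefkeztsotstsi → gefkeztsotstsi.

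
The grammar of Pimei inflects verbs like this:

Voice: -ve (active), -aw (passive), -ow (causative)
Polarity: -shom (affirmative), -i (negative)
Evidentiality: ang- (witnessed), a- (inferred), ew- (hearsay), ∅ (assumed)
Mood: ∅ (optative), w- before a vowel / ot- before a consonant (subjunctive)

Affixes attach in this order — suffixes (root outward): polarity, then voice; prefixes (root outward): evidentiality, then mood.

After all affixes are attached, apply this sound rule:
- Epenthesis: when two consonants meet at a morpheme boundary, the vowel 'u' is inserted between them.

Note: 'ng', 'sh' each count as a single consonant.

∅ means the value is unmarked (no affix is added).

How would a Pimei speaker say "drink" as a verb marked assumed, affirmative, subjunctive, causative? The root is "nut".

Attach polarity affirmative -shom → nutshom.
evidentiality = assumed: zero marking, form stays nutshom.
Attach voice causative -ow → nutshomow.
Attach mood subjunctive ot- (before consonant 'n') → otnutshomow.
Apply epenthesis: otnutshomow → otunutushomow.

otunutushomow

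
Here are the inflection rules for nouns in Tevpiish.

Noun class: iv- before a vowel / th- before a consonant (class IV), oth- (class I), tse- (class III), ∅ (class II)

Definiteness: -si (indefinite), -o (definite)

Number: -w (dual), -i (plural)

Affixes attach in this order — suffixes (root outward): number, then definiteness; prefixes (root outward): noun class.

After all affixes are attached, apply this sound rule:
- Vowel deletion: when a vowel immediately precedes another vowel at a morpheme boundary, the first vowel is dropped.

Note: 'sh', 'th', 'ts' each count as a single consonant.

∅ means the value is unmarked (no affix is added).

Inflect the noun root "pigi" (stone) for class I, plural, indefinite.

othpigisi

Attach number plural -i → pigii.
Attach definiteness indefinite -si → pigiisi.
Attach noun class class I oth- → othpigiisi.
Apply vowel deletion: othpigiisi → othpigisi.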